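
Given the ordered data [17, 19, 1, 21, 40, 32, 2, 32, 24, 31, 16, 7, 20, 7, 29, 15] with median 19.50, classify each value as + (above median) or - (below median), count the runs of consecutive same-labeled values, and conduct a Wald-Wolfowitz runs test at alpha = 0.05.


Step 1: Compute median = 19.50; label A = above, B = below.
Labels in order: BBBAAABAAABBABAB  (n_A = 8, n_B = 8)
Step 2: Count runs R = 9.
Step 3: Under H0 (random ordering), E[R] = 2*n_A*n_B/(n_A+n_B) + 1 = 2*8*8/16 + 1 = 9.0000.
        Var[R] = 2*n_A*n_B*(2*n_A*n_B - n_A - n_B) / ((n_A+n_B)^2 * (n_A+n_B-1)) = 14336/3840 = 3.7333.
        SD[R] = 1.9322.
Step 4: R = E[R], so z = 0 with no continuity correction.
Step 5: Two-sided p-value via normal approximation = 2*(1 - Phi(|z|)) = 1.000000.
Step 6: alpha = 0.05. fail to reject H0.

R = 9, z = 0.0000, p = 1.000000, fail to reject H0.


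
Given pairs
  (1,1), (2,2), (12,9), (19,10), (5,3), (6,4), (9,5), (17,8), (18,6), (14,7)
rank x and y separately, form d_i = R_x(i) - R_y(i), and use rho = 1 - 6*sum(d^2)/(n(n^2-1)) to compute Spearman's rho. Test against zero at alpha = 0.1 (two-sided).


Step 1: Rank x and y separately (midranks; no ties here).
rank(x): 1->1, 2->2, 12->6, 19->10, 5->3, 6->4, 9->5, 17->8, 18->9, 14->7
rank(y): 1->1, 2->2, 9->9, 10->10, 3->3, 4->4, 5->5, 8->8, 6->6, 7->7
Step 2: d_i = R_x(i) - R_y(i); compute d_i^2.
  (1-1)^2=0, (2-2)^2=0, (6-9)^2=9, (10-10)^2=0, (3-3)^2=0, (4-4)^2=0, (5-5)^2=0, (8-8)^2=0, (9-6)^2=9, (7-7)^2=0
sum(d^2) = 18.
Step 3: rho = 1 - 6*18 / (10*(10^2 - 1)) = 1 - 108/990 = 0.890909.
Step 4: Under H0, t = rho * sqrt((n-2)/(1-rho^2)) = 5.5482 ~ t(8).
Step 5: Two-sided p-value from the t-distribution with 8 df = 0.000542.
Step 6: alpha = 0.1. reject H0.

rho = 0.8909, p = 0.000542, reject H0 at alpha = 0.1.


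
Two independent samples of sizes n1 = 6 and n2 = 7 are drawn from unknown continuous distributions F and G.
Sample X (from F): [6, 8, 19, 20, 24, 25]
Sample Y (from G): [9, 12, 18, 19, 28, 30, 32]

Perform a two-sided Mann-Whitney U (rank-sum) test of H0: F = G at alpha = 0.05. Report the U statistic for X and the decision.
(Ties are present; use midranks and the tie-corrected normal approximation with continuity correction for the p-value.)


Step 1: Combine and sort all 13 observations; assign midranks.
sorted (value, group): (6,X), (8,X), (9,Y), (12,Y), (18,Y), (19,X), (19,Y), (20,X), (24,X), (25,X), (28,Y), (30,Y), (32,Y)
ranks: 6->1, 8->2, 9->3, 12->4, 18->5, 19->6.5, 19->6.5, 20->8, 24->9, 25->10, 28->11, 30->12, 32->13
Step 2: Rank sum for X: R1 = 1 + 2 + 6.5 + 8 + 9 + 10 = 36.5.
Step 3: U_X = R1 - n1(n1+1)/2 = 36.5 - 6*7/2 = 36.5 - 21 = 15.5.
       U_Y = n1*n2 - U_X = 42 - 15.5 = 26.5.
Step 4: Ties are present, so use the tie-corrected normal approximation (with continuity correction) for the p-value.
Step 5: p-value = 0.474443; compare to alpha = 0.05. fail to reject H0.

U_X = 15.5, p = 0.474443, fail to reject H0 at alpha = 0.05.


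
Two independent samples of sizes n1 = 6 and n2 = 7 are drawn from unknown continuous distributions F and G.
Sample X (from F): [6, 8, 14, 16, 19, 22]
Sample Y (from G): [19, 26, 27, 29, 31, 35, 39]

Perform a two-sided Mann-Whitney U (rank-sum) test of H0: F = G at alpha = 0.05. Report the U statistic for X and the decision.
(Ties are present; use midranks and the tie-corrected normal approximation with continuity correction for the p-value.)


Step 1: Combine and sort all 13 observations; assign midranks.
sorted (value, group): (6,X), (8,X), (14,X), (16,X), (19,X), (19,Y), (22,X), (26,Y), (27,Y), (29,Y), (31,Y), (35,Y), (39,Y)
ranks: 6->1, 8->2, 14->3, 16->4, 19->5.5, 19->5.5, 22->7, 26->8, 27->9, 29->10, 31->11, 35->12, 39->13
Step 2: Rank sum for X: R1 = 1 + 2 + 3 + 4 + 5.5 + 7 = 22.5.
Step 3: U_X = R1 - n1(n1+1)/2 = 22.5 - 6*7/2 = 22.5 - 21 = 1.5.
       U_Y = n1*n2 - U_X = 42 - 1.5 = 40.5.
Step 4: Ties are present, so use the tie-corrected normal approximation (with continuity correction) for the p-value.
Step 5: p-value = 0.006567; compare to alpha = 0.05. reject H0.

U_X = 1.5, p = 0.006567, reject H0 at alpha = 0.05.


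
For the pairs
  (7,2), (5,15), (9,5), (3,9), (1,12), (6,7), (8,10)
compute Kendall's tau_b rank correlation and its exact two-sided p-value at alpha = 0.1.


Step 1: Enumerate the 21 unordered pairs (i,j) with i<j and classify each by sign(x_j-x_i) * sign(y_j-y_i).
  (1,2):dx=-2,dy=+13->D; (1,3):dx=+2,dy=+3->C; (1,4):dx=-4,dy=+7->D; (1,5):dx=-6,dy=+10->D
  (1,6):dx=-1,dy=+5->D; (1,7):dx=+1,dy=+8->C; (2,3):dx=+4,dy=-10->D; (2,4):dx=-2,dy=-6->C
  (2,5):dx=-4,dy=-3->C; (2,6):dx=+1,dy=-8->D; (2,7):dx=+3,dy=-5->D; (3,4):dx=-6,dy=+4->D
  (3,5):dx=-8,dy=+7->D; (3,6):dx=-3,dy=+2->D; (3,7):dx=-1,dy=+5->D; (4,5):dx=-2,dy=+3->D
  (4,6):dx=+3,dy=-2->D; (4,7):dx=+5,dy=+1->C; (5,6):dx=+5,dy=-5->D; (5,7):dx=+7,dy=-2->D
  (6,7):dx=+2,dy=+3->C
Step 2: C = 6, D = 15, total pairs = 21.
Step 3: tau = (C - D)/(n(n-1)/2) = (6 - 15)/21 = -0.428571.
Step 4: Exact two-sided p-value (enumerate n! = 5040 permutations of y under H0): p = 0.238889.
Step 5: alpha = 0.1. fail to reject H0.

tau_b = -0.4286 (C=6, D=15), p = 0.238889, fail to reject H0.


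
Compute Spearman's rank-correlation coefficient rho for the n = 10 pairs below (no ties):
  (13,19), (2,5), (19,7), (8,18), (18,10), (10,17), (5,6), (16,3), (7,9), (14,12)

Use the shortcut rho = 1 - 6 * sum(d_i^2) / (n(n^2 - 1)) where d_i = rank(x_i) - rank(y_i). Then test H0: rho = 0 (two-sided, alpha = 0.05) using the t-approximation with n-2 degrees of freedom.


Step 1: Rank x and y separately (midranks; no ties here).
rank(x): 13->6, 2->1, 19->10, 8->4, 18->9, 10->5, 5->2, 16->8, 7->3, 14->7
rank(y): 19->10, 5->2, 7->4, 18->9, 10->6, 17->8, 6->3, 3->1, 9->5, 12->7
Step 2: d_i = R_x(i) - R_y(i); compute d_i^2.
  (6-10)^2=16, (1-2)^2=1, (10-4)^2=36, (4-9)^2=25, (9-6)^2=9, (5-8)^2=9, (2-3)^2=1, (8-1)^2=49, (3-5)^2=4, (7-7)^2=0
sum(d^2) = 150.
Step 3: rho = 1 - 6*150 / (10*(10^2 - 1)) = 1 - 900/990 = 0.090909.
Step 4: Under H0, t = rho * sqrt((n-2)/(1-rho^2)) = 0.2582 ~ t(8).
Step 5: Two-sided p-value from the t-distribution with 8 df = 0.802772.
Step 6: alpha = 0.05. fail to reject H0.

rho = 0.0909, p = 0.802772, fail to reject H0 at alpha = 0.05.


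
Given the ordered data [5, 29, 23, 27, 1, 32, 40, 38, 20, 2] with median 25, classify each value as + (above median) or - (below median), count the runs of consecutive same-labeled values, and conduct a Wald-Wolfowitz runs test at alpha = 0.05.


Step 1: Compute median = 25; label A = above, B = below.
Labels in order: BABABAAABB  (n_A = 5, n_B = 5)
Step 2: Count runs R = 7.
Step 3: Under H0 (random ordering), E[R] = 2*n_A*n_B/(n_A+n_B) + 1 = 2*5*5/10 + 1 = 6.0000.
        Var[R] = 2*n_A*n_B*(2*n_A*n_B - n_A - n_B) / ((n_A+n_B)^2 * (n_A+n_B-1)) = 2000/900 = 2.2222.
        SD[R] = 1.4907.
Step 4: Continuity-corrected z = (R - 0.5 - E[R]) / SD[R] = (7 - 0.5 - 6.0000) / 1.4907 = 0.3354.
Step 5: Two-sided p-value via normal approximation = 2*(1 - Phi(|z|)) = 0.737316.
Step 6: alpha = 0.05. fail to reject H0.

R = 7, z = 0.3354, p = 0.737316, fail to reject H0.


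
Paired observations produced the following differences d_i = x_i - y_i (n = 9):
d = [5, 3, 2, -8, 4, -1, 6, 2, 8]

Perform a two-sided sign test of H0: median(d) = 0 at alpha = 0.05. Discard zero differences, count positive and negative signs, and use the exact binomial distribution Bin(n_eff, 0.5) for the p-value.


Step 1: Discard zero differences. Original n = 9; n_eff = number of nonzero differences = 9.
Nonzero differences (with sign): +5, +3, +2, -8, +4, -1, +6, +2, +8
Step 2: Count signs: positive = 7, negative = 2.
Step 3: Under H0: P(positive) = 0.5, so the number of positives S ~ Bin(9, 0.5).
Step 4: Two-sided exact p-value = sum of Bin(9,0.5) probabilities at or below the observed probability = 0.179688.
Step 5: alpha = 0.05. fail to reject H0.

n_eff = 9, pos = 7, neg = 2, p = 0.179688, fail to reject H0.


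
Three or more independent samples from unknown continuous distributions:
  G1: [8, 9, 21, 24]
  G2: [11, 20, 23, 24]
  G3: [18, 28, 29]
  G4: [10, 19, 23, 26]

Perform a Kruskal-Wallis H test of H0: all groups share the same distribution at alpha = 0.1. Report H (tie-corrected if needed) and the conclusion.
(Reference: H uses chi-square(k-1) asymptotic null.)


Step 1: Combine all N = 15 observations and assign midranks.
sorted (value, group, rank): (8,G1,1), (9,G1,2), (10,G4,3), (11,G2,4), (18,G3,5), (19,G4,6), (20,G2,7), (21,G1,8), (23,G2,9.5), (23,G4,9.5), (24,G1,11.5), (24,G2,11.5), (26,G4,13), (28,G3,14), (29,G3,15)
Step 2: Sum ranks within each group.
R_1 = 22.5 (n_1 = 4)
R_2 = 32 (n_2 = 4)
R_3 = 34 (n_3 = 3)
R_4 = 31.5 (n_4 = 4)
Step 3: H = 12/(N(N+1)) * sum(R_i^2/n_i) - 3(N+1)
     = 12/(15*16) * (22.5^2/4 + 32^2/4 + 34^2/3 + 31.5^2/4) - 3*16
     = 0.050000 * 1015.96 - 48
     = 2.797917.
Step 4: Ties present; correction factor C = 1 - 12/(15^3 - 15) = 0.996429. Corrected H = 2.797917 / 0.996429 = 2.807945.
Step 5: Under H0, H ~ chi^2(3); p-value = 0.422194.
Step 6: alpha = 0.1. fail to reject H0.

H = 2.8079, df = 3, p = 0.422194, fail to reject H0.


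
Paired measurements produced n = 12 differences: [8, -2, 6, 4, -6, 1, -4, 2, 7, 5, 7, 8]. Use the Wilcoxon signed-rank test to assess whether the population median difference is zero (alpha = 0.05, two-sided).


Step 1: Drop any zero differences (none here) and take |d_i|.
|d| = [8, 2, 6, 4, 6, 1, 4, 2, 7, 5, 7, 8]
Step 2: Midrank |d_i| (ties get averaged ranks).
ranks: |8|->11.5, |2|->2.5, |6|->7.5, |4|->4.5, |6|->7.5, |1|->1, |4|->4.5, |2|->2.5, |7|->9.5, |5|->6, |7|->9.5, |8|->11.5
Step 3: Attach original signs; sum ranks with positive sign and with negative sign.
W+ = 11.5 + 7.5 + 4.5 + 1 + 2.5 + 9.5 + 6 + 9.5 + 11.5 = 63.5
W- = 2.5 + 7.5 + 4.5 = 14.5
(Check: W+ + W- = 78 should equal n(n+1)/2 = 78.)
Step 4: Test statistic W = min(W+, W-) = 14.5.
Step 5: Ties in |d|, so use the tie-corrected normal approximation.
        E[W] = n(n+1)/4 = 12*13/4 = 39.
        Tie groups: |d|=2 (t=2), |d|=4 (t=2), |d|=6 (t=2), |d|=7 (t=2), |d|=8 (t=2); sum(t^3 - t) = 30.
        Var[W] = n(n+1)(2n+1)/24 - sum(t^3-t)/48 = 3900/24 - 30/48 = 161.875.
        z = (W - E[W]) / sqrt(Var[W]) = (14.5 - 39) / 12.7230 = -1.9256.
        Two-sided p = 2*Phi(z) = 0.054149.
Step 6: alpha = 0.05. fail to reject H0.

W+ = 63.5, W- = 14.5, W = min = 14.5, p = 0.054149, fail to reject H0.


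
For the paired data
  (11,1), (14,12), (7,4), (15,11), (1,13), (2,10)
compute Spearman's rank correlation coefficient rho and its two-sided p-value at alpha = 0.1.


Step 1: Rank x and y separately (midranks; no ties here).
rank(x): 11->4, 14->5, 7->3, 15->6, 1->1, 2->2
rank(y): 1->1, 12->5, 4->2, 11->4, 13->6, 10->3
Step 2: d_i = R_x(i) - R_y(i); compute d_i^2.
  (4-1)^2=9, (5-5)^2=0, (3-2)^2=1, (6-4)^2=4, (1-6)^2=25, (2-3)^2=1
sum(d^2) = 40.
Step 3: rho = 1 - 6*40 / (6*(6^2 - 1)) = 1 - 240/210 = -0.142857.
Step 4: Under H0, t = rho * sqrt((n-2)/(1-rho^2)) = -0.2887 ~ t(4).
Step 5: Two-sided p-value from the t-distribution with 4 df = 0.787172.
Step 6: alpha = 0.1. fail to reject H0.

rho = -0.1429, p = 0.787172, fail to reject H0 at alpha = 0.1.


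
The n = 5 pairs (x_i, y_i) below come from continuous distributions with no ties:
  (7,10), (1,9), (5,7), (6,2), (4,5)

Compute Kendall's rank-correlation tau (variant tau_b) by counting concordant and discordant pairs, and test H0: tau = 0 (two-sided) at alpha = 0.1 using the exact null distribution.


Step 1: Enumerate the 10 unordered pairs (i,j) with i<j and classify each by sign(x_j-x_i) * sign(y_j-y_i).
  (1,2):dx=-6,dy=-1->C; (1,3):dx=-2,dy=-3->C; (1,4):dx=-1,dy=-8->C; (1,5):dx=-3,dy=-5->C
  (2,3):dx=+4,dy=-2->D; (2,4):dx=+5,dy=-7->D; (2,5):dx=+3,dy=-4->D; (3,4):dx=+1,dy=-5->D
  (3,5):dx=-1,dy=-2->C; (4,5):dx=-2,dy=+3->D
Step 2: C = 5, D = 5, total pairs = 10.
Step 3: tau = (C - D)/(n(n-1)/2) = (5 - 5)/10 = 0.000000.
Step 4: Exact two-sided p-value (enumerate n! = 120 permutations of y under H0): p = 1.000000.
Step 5: alpha = 0.1. fail to reject H0.

tau_b = 0.0000 (C=5, D=5), p = 1.000000, fail to reject H0.


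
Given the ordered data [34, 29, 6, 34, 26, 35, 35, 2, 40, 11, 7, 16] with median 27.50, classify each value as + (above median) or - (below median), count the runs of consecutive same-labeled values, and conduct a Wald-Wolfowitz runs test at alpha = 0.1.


Step 1: Compute median = 27.50; label A = above, B = below.
Labels in order: AABABAABABBB  (n_A = 6, n_B = 6)
Step 2: Count runs R = 8.
Step 3: Under H0 (random ordering), E[R] = 2*n_A*n_B/(n_A+n_B) + 1 = 2*6*6/12 + 1 = 7.0000.
        Var[R] = 2*n_A*n_B*(2*n_A*n_B - n_A - n_B) / ((n_A+n_B)^2 * (n_A+n_B-1)) = 4320/1584 = 2.7273.
        SD[R] = 1.6514.
Step 4: Continuity-corrected z = (R - 0.5 - E[R]) / SD[R] = (8 - 0.5 - 7.0000) / 1.6514 = 0.3028.
Step 5: Two-sided p-value via normal approximation = 2*(1 - Phi(|z|)) = 0.762069.
Step 6: alpha = 0.1. fail to reject H0.

R = 8, z = 0.3028, p = 0.762069, fail to reject H0.


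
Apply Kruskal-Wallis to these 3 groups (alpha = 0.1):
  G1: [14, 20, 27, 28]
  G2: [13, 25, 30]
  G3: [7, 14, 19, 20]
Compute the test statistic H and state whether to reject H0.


Step 1: Combine all N = 11 observations and assign midranks.
sorted (value, group, rank): (7,G3,1), (13,G2,2), (14,G1,3.5), (14,G3,3.5), (19,G3,5), (20,G1,6.5), (20,G3,6.5), (25,G2,8), (27,G1,9), (28,G1,10), (30,G2,11)
Step 2: Sum ranks within each group.
R_1 = 29 (n_1 = 4)
R_2 = 21 (n_2 = 3)
R_3 = 16 (n_3 = 4)
Step 3: H = 12/(N(N+1)) * sum(R_i^2/n_i) - 3(N+1)
     = 12/(11*12) * (29^2/4 + 21^2/3 + 16^2/4) - 3*12
     = 0.090909 * 421.25 - 36
     = 2.295455.
Step 4: Ties present; correction factor C = 1 - 12/(11^3 - 11) = 0.990909. Corrected H = 2.295455 / 0.990909 = 2.316514.
Step 5: Under H0, H ~ chi^2(2); p-value = 0.314033.
Step 6: alpha = 0.1. fail to reject H0.

H = 2.3165, df = 2, p = 0.314033, fail to reject H0.


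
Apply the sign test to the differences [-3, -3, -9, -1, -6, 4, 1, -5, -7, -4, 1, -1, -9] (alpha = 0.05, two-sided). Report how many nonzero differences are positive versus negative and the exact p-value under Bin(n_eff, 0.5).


Step 1: Discard zero differences. Original n = 13; n_eff = number of nonzero differences = 13.
Nonzero differences (with sign): -3, -3, -9, -1, -6, +4, +1, -5, -7, -4, +1, -1, -9
Step 2: Count signs: positive = 3, negative = 10.
Step 3: Under H0: P(positive) = 0.5, so the number of positives S ~ Bin(13, 0.5).
Step 4: Two-sided exact p-value = sum of Bin(13,0.5) probabilities at or below the observed probability = 0.092285.
Step 5: alpha = 0.05. fail to reject H0.

n_eff = 13, pos = 3, neg = 10, p = 0.092285, fail to reject H0.


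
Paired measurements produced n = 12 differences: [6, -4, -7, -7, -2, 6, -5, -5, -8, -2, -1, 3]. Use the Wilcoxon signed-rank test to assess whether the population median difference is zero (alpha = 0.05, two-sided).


Step 1: Drop any zero differences (none here) and take |d_i|.
|d| = [6, 4, 7, 7, 2, 6, 5, 5, 8, 2, 1, 3]
Step 2: Midrank |d_i| (ties get averaged ranks).
ranks: |6|->8.5, |4|->5, |7|->10.5, |7|->10.5, |2|->2.5, |6|->8.5, |5|->6.5, |5|->6.5, |8|->12, |2|->2.5, |1|->1, |3|->4
Step 3: Attach original signs; sum ranks with positive sign and with negative sign.
W+ = 8.5 + 8.5 + 4 = 21
W- = 5 + 10.5 + 10.5 + 2.5 + 6.5 + 6.5 + 12 + 2.5 + 1 = 57
(Check: W+ + W- = 78 should equal n(n+1)/2 = 78.)
Step 4: Test statistic W = min(W+, W-) = 21.
Step 5: Ties in |d|, so use the tie-corrected normal approximation.
        E[W] = n(n+1)/4 = 12*13/4 = 39.
        Tie groups: |d|=2 (t=2), |d|=5 (t=2), |d|=6 (t=2), |d|=7 (t=2); sum(t^3 - t) = 24.
        Var[W] = n(n+1)(2n+1)/24 - sum(t^3-t)/48 = 3900/24 - 24/48 = 162.
        z = (W - E[W]) / sqrt(Var[W]) = (21 - 39) / 12.7279 = -1.4142.
        Two-sided p = 2*Phi(z) = 0.157299.
Step 6: alpha = 0.05. fail to reject H0.

W+ = 21, W- = 57, W = min = 21, p = 0.157299, fail to reject H0.


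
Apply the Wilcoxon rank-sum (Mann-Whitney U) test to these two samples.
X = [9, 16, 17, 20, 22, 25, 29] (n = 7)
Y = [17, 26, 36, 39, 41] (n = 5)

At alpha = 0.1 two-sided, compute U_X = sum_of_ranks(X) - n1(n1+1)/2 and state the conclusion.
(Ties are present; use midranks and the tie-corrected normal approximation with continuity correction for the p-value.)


Step 1: Combine and sort all 12 observations; assign midranks.
sorted (value, group): (9,X), (16,X), (17,X), (17,Y), (20,X), (22,X), (25,X), (26,Y), (29,X), (36,Y), (39,Y), (41,Y)
ranks: 9->1, 16->2, 17->3.5, 17->3.5, 20->5, 22->6, 25->7, 26->8, 29->9, 36->10, 39->11, 41->12
Step 2: Rank sum for X: R1 = 1 + 2 + 3.5 + 5 + 6 + 7 + 9 = 33.5.
Step 3: U_X = R1 - n1(n1+1)/2 = 33.5 - 7*8/2 = 33.5 - 28 = 5.5.
       U_Y = n1*n2 - U_X = 35 - 5.5 = 29.5.
Step 4: Ties are present, so use the tie-corrected normal approximation (with continuity correction) for the p-value.
Step 5: p-value = 0.061363; compare to alpha = 0.1. reject H0.

U_X = 5.5, p = 0.061363, reject H0 at alpha = 0.1.


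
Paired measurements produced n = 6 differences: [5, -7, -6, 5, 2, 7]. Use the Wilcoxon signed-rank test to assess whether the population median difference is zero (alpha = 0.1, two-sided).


Step 1: Drop any zero differences (none here) and take |d_i|.
|d| = [5, 7, 6, 5, 2, 7]
Step 2: Midrank |d_i| (ties get averaged ranks).
ranks: |5|->2.5, |7|->5.5, |6|->4, |5|->2.5, |2|->1, |7|->5.5
Step 3: Attach original signs; sum ranks with positive sign and with negative sign.
W+ = 2.5 + 2.5 + 1 + 5.5 = 11.5
W- = 5.5 + 4 = 9.5
(Check: W+ + W- = 21 should equal n(n+1)/2 = 21.)
Step 4: Test statistic W = min(W+, W-) = 9.5.
Step 5: Ties in |d|, so use the tie-corrected normal approximation.
        E[W] = n(n+1)/4 = 6*7/4 = 10.5.
        Tie groups: |d|=5 (t=2), |d|=7 (t=2); sum(t^3 - t) = 12.
        Var[W] = n(n+1)(2n+1)/24 - sum(t^3-t)/48 = 546/24 - 12/48 = 22.5.
        z = (W - E[W]) / sqrt(Var[W]) = (9.5 - 10.5) / 4.7434 = -0.2108.
        Two-sided p = 2*Phi(z) = 0.833029.
Step 6: alpha = 0.1. fail to reject H0.

W+ = 11.5, W- = 9.5, W = min = 9.5, p = 0.833029, fail to reject H0.


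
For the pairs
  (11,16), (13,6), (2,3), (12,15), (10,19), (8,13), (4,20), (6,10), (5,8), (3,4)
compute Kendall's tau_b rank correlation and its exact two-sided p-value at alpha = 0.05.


Step 1: Enumerate the 45 unordered pairs (i,j) with i<j and classify each by sign(x_j-x_i) * sign(y_j-y_i).
  (1,2):dx=+2,dy=-10->D; (1,3):dx=-9,dy=-13->C; (1,4):dx=+1,dy=-1->D; (1,5):dx=-1,dy=+3->D
  (1,6):dx=-3,dy=-3->C; (1,7):dx=-7,dy=+4->D; (1,8):dx=-5,dy=-6->C; (1,9):dx=-6,dy=-8->C
  (1,10):dx=-8,dy=-12->C; (2,3):dx=-11,dy=-3->C; (2,4):dx=-1,dy=+9->D; (2,5):dx=-3,dy=+13->D
  (2,6):dx=-5,dy=+7->D; (2,7):dx=-9,dy=+14->D; (2,8):dx=-7,dy=+4->D; (2,9):dx=-8,dy=+2->D
  (2,10):dx=-10,dy=-2->C; (3,4):dx=+10,dy=+12->C; (3,5):dx=+8,dy=+16->C; (3,6):dx=+6,dy=+10->C
  (3,7):dx=+2,dy=+17->C; (3,8):dx=+4,dy=+7->C; (3,9):dx=+3,dy=+5->C; (3,10):dx=+1,dy=+1->C
  (4,5):dx=-2,dy=+4->D; (4,6):dx=-4,dy=-2->C; (4,7):dx=-8,dy=+5->D; (4,8):dx=-6,dy=-5->C
  (4,9):dx=-7,dy=-7->C; (4,10):dx=-9,dy=-11->C; (5,6):dx=-2,dy=-6->C; (5,7):dx=-6,dy=+1->D
  (5,8):dx=-4,dy=-9->C; (5,9):dx=-5,dy=-11->C; (5,10):dx=-7,dy=-15->C; (6,7):dx=-4,dy=+7->D
  (6,8):dx=-2,dy=-3->C; (6,9):dx=-3,dy=-5->C; (6,10):dx=-5,dy=-9->C; (7,8):dx=+2,dy=-10->D
  (7,9):dx=+1,dy=-12->D; (7,10):dx=-1,dy=-16->C; (8,9):dx=-1,dy=-2->C; (8,10):dx=-3,dy=-6->C
  (9,10):dx=-2,dy=-4->C
Step 2: C = 29, D = 16, total pairs = 45.
Step 3: tau = (C - D)/(n(n-1)/2) = (29 - 16)/45 = 0.288889.
Step 4: Exact two-sided p-value (enumerate n! = 3628800 permutations of y under H0): p = 0.291248.
Step 5: alpha = 0.05. fail to reject H0.

tau_b = 0.2889 (C=29, D=16), p = 0.291248, fail to reject H0.


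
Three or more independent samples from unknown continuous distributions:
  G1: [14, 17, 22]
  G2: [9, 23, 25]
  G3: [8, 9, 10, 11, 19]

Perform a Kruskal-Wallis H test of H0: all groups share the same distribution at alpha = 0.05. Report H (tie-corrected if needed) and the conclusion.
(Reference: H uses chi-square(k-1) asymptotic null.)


Step 1: Combine all N = 11 observations and assign midranks.
sorted (value, group, rank): (8,G3,1), (9,G2,2.5), (9,G3,2.5), (10,G3,4), (11,G3,5), (14,G1,6), (17,G1,7), (19,G3,8), (22,G1,9), (23,G2,10), (25,G2,11)
Step 2: Sum ranks within each group.
R_1 = 22 (n_1 = 3)
R_2 = 23.5 (n_2 = 3)
R_3 = 20.5 (n_3 = 5)
Step 3: H = 12/(N(N+1)) * sum(R_i^2/n_i) - 3(N+1)
     = 12/(11*12) * (22^2/3 + 23.5^2/3 + 20.5^2/5) - 3*12
     = 0.090909 * 429.467 - 36
     = 3.042424.
Step 4: Ties present; correction factor C = 1 - 6/(11^3 - 11) = 0.995455. Corrected H = 3.042424 / 0.995455 = 3.056317.
Step 5: Under H0, H ~ chi^2(2); p-value = 0.216935.
Step 6: alpha = 0.05. fail to reject H0.

H = 3.0563, df = 2, p = 0.216935, fail to reject H0.


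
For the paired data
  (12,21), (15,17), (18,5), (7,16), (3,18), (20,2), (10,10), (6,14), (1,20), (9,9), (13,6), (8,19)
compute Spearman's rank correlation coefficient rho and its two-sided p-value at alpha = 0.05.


Step 1: Rank x and y separately (midranks; no ties here).
rank(x): 12->8, 15->10, 18->11, 7->4, 3->2, 20->12, 10->7, 6->3, 1->1, 9->6, 13->9, 8->5
rank(y): 21->12, 17->8, 5->2, 16->7, 18->9, 2->1, 10->5, 14->6, 20->11, 9->4, 6->3, 19->10
Step 2: d_i = R_x(i) - R_y(i); compute d_i^2.
  (8-12)^2=16, (10-8)^2=4, (11-2)^2=81, (4-7)^2=9, (2-9)^2=49, (12-1)^2=121, (7-5)^2=4, (3-6)^2=9, (1-11)^2=100, (6-4)^2=4, (9-3)^2=36, (5-10)^2=25
sum(d^2) = 458.
Step 3: rho = 1 - 6*458 / (12*(12^2 - 1)) = 1 - 2748/1716 = -0.601399.
Step 4: Under H0, t = rho * sqrt((n-2)/(1-rho^2)) = -2.3804 ~ t(10).
Step 5: Two-sided p-value from the t-distribution with 10 df = 0.038588.
Step 6: alpha = 0.05. reject H0.

rho = -0.6014, p = 0.038588, reject H0 at alpha = 0.05.


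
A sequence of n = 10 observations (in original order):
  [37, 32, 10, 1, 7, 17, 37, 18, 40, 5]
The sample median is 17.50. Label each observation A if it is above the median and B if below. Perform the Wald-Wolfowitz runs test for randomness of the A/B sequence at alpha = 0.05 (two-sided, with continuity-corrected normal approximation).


Step 1: Compute median = 17.50; label A = above, B = below.
Labels in order: AABBBBAAAB  (n_A = 5, n_B = 5)
Step 2: Count runs R = 4.
Step 3: Under H0 (random ordering), E[R] = 2*n_A*n_B/(n_A+n_B) + 1 = 2*5*5/10 + 1 = 6.0000.
        Var[R] = 2*n_A*n_B*(2*n_A*n_B - n_A - n_B) / ((n_A+n_B)^2 * (n_A+n_B-1)) = 2000/900 = 2.2222.
        SD[R] = 1.4907.
Step 4: Continuity-corrected z = (R + 0.5 - E[R]) / SD[R] = (4 + 0.5 - 6.0000) / 1.4907 = -1.0062.
Step 5: Two-sided p-value via normal approximation = 2*(1 - Phi(|z|)) = 0.314305.
Step 6: alpha = 0.05. fail to reject H0.

R = 4, z = -1.0062, p = 0.314305, fail to reject H0.


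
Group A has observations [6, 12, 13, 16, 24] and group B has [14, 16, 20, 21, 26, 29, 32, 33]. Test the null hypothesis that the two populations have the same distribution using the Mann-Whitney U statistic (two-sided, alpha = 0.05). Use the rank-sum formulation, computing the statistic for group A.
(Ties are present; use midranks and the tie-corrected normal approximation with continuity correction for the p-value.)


Step 1: Combine and sort all 13 observations; assign midranks.
sorted (value, group): (6,X), (12,X), (13,X), (14,Y), (16,X), (16,Y), (20,Y), (21,Y), (24,X), (26,Y), (29,Y), (32,Y), (33,Y)
ranks: 6->1, 12->2, 13->3, 14->4, 16->5.5, 16->5.5, 20->7, 21->8, 24->9, 26->10, 29->11, 32->12, 33->13
Step 2: Rank sum for X: R1 = 1 + 2 + 3 + 5.5 + 9 = 20.5.
Step 3: U_X = R1 - n1(n1+1)/2 = 20.5 - 5*6/2 = 20.5 - 15 = 5.5.
       U_Y = n1*n2 - U_X = 40 - 5.5 = 34.5.
Step 4: Ties are present, so use the tie-corrected normal approximation (with continuity correction) for the p-value.
Step 5: p-value = 0.040149; compare to alpha = 0.05. reject H0.

U_X = 5.5, p = 0.040149, reject H0 at alpha = 0.05.


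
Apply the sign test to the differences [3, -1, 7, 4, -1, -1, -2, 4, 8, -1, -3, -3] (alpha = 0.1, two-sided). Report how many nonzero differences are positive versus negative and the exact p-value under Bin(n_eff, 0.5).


Step 1: Discard zero differences. Original n = 12; n_eff = number of nonzero differences = 12.
Nonzero differences (with sign): +3, -1, +7, +4, -1, -1, -2, +4, +8, -1, -3, -3
Step 2: Count signs: positive = 5, negative = 7.
Step 3: Under H0: P(positive) = 0.5, so the number of positives S ~ Bin(12, 0.5).
Step 4: Two-sided exact p-value = sum of Bin(12,0.5) probabilities at or below the observed probability = 0.774414.
Step 5: alpha = 0.1. fail to reject H0.

n_eff = 12, pos = 5, neg = 7, p = 0.774414, fail to reject H0.


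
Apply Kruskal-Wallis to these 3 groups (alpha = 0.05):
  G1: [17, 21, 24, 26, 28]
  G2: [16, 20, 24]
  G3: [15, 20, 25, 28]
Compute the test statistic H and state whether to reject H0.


Step 1: Combine all N = 12 observations and assign midranks.
sorted (value, group, rank): (15,G3,1), (16,G2,2), (17,G1,3), (20,G2,4.5), (20,G3,4.5), (21,G1,6), (24,G1,7.5), (24,G2,7.5), (25,G3,9), (26,G1,10), (28,G1,11.5), (28,G3,11.5)
Step 2: Sum ranks within each group.
R_1 = 38 (n_1 = 5)
R_2 = 14 (n_2 = 3)
R_3 = 26 (n_3 = 4)
Step 3: H = 12/(N(N+1)) * sum(R_i^2/n_i) - 3(N+1)
     = 12/(12*13) * (38^2/5 + 14^2/3 + 26^2/4) - 3*13
     = 0.076923 * 523.133 - 39
     = 1.241026.
Step 4: Ties present; correction factor C = 1 - 18/(12^3 - 12) = 0.989510. Corrected H = 1.241026 / 0.989510 = 1.254181.
Step 5: Under H0, H ~ chi^2(2); p-value = 0.534144.
Step 6: alpha = 0.05. fail to reject H0.

H = 1.2542, df = 2, p = 0.534144, fail to reject H0.


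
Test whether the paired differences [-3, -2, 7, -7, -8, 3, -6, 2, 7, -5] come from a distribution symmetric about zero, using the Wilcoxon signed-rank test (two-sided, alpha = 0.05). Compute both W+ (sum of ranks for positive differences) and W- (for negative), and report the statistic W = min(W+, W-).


Step 1: Drop any zero differences (none here) and take |d_i|.
|d| = [3, 2, 7, 7, 8, 3, 6, 2, 7, 5]
Step 2: Midrank |d_i| (ties get averaged ranks).
ranks: |3|->3.5, |2|->1.5, |7|->8, |7|->8, |8|->10, |3|->3.5, |6|->6, |2|->1.5, |7|->8, |5|->5
Step 3: Attach original signs; sum ranks with positive sign and with negative sign.
W+ = 8 + 3.5 + 1.5 + 8 = 21
W- = 3.5 + 1.5 + 8 + 10 + 6 + 5 = 34
(Check: W+ + W- = 55 should equal n(n+1)/2 = 55.)
Step 4: Test statistic W = min(W+, W-) = 21.
Step 5: Ties in |d|, so use the tie-corrected normal approximation.
        E[W] = n(n+1)/4 = 10*11/4 = 27.5.
        Tie groups: |d|=2 (t=2), |d|=3 (t=2), |d|=7 (t=3); sum(t^3 - t) = 36.
        Var[W] = n(n+1)(2n+1)/24 - sum(t^3-t)/48 = 2310/24 - 36/48 = 95.5.
        z = (W - E[W]) / sqrt(Var[W]) = (21 - 27.5) / 9.7724 = -0.6651.
        Two-sided p = 2*Phi(z) = 0.505962.
Step 6: alpha = 0.05. fail to reject H0.

W+ = 21, W- = 34, W = min = 21, p = 0.505962, fail to reject H0.


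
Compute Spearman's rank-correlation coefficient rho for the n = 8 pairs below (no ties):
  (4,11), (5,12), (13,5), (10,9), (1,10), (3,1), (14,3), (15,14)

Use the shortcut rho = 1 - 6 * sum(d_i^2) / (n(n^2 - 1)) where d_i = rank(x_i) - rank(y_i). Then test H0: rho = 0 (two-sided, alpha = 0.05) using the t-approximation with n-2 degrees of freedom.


Step 1: Rank x and y separately (midranks; no ties here).
rank(x): 4->3, 5->4, 13->6, 10->5, 1->1, 3->2, 14->7, 15->8
rank(y): 11->6, 12->7, 5->3, 9->4, 10->5, 1->1, 3->2, 14->8
Step 2: d_i = R_x(i) - R_y(i); compute d_i^2.
  (3-6)^2=9, (4-7)^2=9, (6-3)^2=9, (5-4)^2=1, (1-5)^2=16, (2-1)^2=1, (7-2)^2=25, (8-8)^2=0
sum(d^2) = 70.
Step 3: rho = 1 - 6*70 / (8*(8^2 - 1)) = 1 - 420/504 = 0.166667.
Step 4: Under H0, t = rho * sqrt((n-2)/(1-rho^2)) = 0.4140 ~ t(6).
Step 5: Two-sided p-value from the t-distribution with 6 df = 0.693239.
Step 6: alpha = 0.05. fail to reject H0.

rho = 0.1667, p = 0.693239, fail to reject H0 at alpha = 0.05.


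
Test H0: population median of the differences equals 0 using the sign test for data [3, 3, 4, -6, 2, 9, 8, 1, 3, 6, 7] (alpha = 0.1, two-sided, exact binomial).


Step 1: Discard zero differences. Original n = 11; n_eff = number of nonzero differences = 11.
Nonzero differences (with sign): +3, +3, +4, -6, +2, +9, +8, +1, +3, +6, +7
Step 2: Count signs: positive = 10, negative = 1.
Step 3: Under H0: P(positive) = 0.5, so the number of positives S ~ Bin(11, 0.5).
Step 4: Two-sided exact p-value = sum of Bin(11,0.5) probabilities at or below the observed probability = 0.011719.
Step 5: alpha = 0.1. reject H0.

n_eff = 11, pos = 10, neg = 1, p = 0.011719, reject H0.


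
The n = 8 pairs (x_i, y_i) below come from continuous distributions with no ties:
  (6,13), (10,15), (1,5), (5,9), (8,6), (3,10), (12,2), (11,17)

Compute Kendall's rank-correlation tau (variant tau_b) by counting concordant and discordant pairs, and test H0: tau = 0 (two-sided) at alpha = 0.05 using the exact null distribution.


Step 1: Enumerate the 28 unordered pairs (i,j) with i<j and classify each by sign(x_j-x_i) * sign(y_j-y_i).
  (1,2):dx=+4,dy=+2->C; (1,3):dx=-5,dy=-8->C; (1,4):dx=-1,dy=-4->C; (1,5):dx=+2,dy=-7->D
  (1,6):dx=-3,dy=-3->C; (1,7):dx=+6,dy=-11->D; (1,8):dx=+5,dy=+4->C; (2,3):dx=-9,dy=-10->C
  (2,4):dx=-5,dy=-6->C; (2,5):dx=-2,dy=-9->C; (2,6):dx=-7,dy=-5->C; (2,7):dx=+2,dy=-13->D
  (2,8):dx=+1,dy=+2->C; (3,4):dx=+4,dy=+4->C; (3,5):dx=+7,dy=+1->C; (3,6):dx=+2,dy=+5->C
  (3,7):dx=+11,dy=-3->D; (3,8):dx=+10,dy=+12->C; (4,5):dx=+3,dy=-3->D; (4,6):dx=-2,dy=+1->D
  (4,7):dx=+7,dy=-7->D; (4,8):dx=+6,dy=+8->C; (5,6):dx=-5,dy=+4->D; (5,7):dx=+4,dy=-4->D
  (5,8):dx=+3,dy=+11->C; (6,7):dx=+9,dy=-8->D; (6,8):dx=+8,dy=+7->C; (7,8):dx=-1,dy=+15->D
Step 2: C = 17, D = 11, total pairs = 28.
Step 3: tau = (C - D)/(n(n-1)/2) = (17 - 11)/28 = 0.214286.
Step 4: Exact two-sided p-value (enumerate n! = 40320 permutations of y under H0): p = 0.548413.
Step 5: alpha = 0.05. fail to reject H0.

tau_b = 0.2143 (C=17, D=11), p = 0.548413, fail to reject H0.


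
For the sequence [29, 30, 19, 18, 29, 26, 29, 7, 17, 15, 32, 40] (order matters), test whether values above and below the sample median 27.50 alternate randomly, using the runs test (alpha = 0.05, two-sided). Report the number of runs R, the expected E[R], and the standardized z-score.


Step 1: Compute median = 27.50; label A = above, B = below.
Labels in order: AABBABABBBAA  (n_A = 6, n_B = 6)
Step 2: Count runs R = 7.
Step 3: Under H0 (random ordering), E[R] = 2*n_A*n_B/(n_A+n_B) + 1 = 2*6*6/12 + 1 = 7.0000.
        Var[R] = 2*n_A*n_B*(2*n_A*n_B - n_A - n_B) / ((n_A+n_B)^2 * (n_A+n_B-1)) = 4320/1584 = 2.7273.
        SD[R] = 1.6514.
Step 4: R = E[R], so z = 0 with no continuity correction.
Step 5: Two-sided p-value via normal approximation = 2*(1 - Phi(|z|)) = 1.000000.
Step 6: alpha = 0.05. fail to reject H0.

R = 7, z = 0.0000, p = 1.000000, fail to reject H0.


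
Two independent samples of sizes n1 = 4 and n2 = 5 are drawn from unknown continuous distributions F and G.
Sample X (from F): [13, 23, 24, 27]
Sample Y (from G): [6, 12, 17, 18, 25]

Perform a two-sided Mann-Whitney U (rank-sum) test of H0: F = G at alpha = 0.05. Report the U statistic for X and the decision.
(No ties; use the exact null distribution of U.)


Step 1: Combine and sort all 9 observations; assign midranks.
sorted (value, group): (6,Y), (12,Y), (13,X), (17,Y), (18,Y), (23,X), (24,X), (25,Y), (27,X)
ranks: 6->1, 12->2, 13->3, 17->4, 18->5, 23->6, 24->7, 25->8, 27->9
Step 2: Rank sum for X: R1 = 3 + 6 + 7 + 9 = 25.
Step 3: U_X = R1 - n1(n1+1)/2 = 25 - 4*5/2 = 25 - 10 = 15.
       U_Y = n1*n2 - U_X = 20 - 15 = 5.
Step 4: No ties, so the exact null distribution of U (based on enumerating the C(9,4) = 126 equally likely rank assignments) gives the two-sided p-value.
Step 5: p-value = 0.285714; compare to alpha = 0.05. fail to reject H0.

U_X = 15, p = 0.285714, fail to reject H0 at alpha = 0.05.


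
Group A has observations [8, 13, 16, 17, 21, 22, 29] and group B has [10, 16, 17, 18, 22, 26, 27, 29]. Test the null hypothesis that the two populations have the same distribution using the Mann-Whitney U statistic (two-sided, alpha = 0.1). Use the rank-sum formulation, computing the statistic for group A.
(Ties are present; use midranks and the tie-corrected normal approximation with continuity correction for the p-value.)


Step 1: Combine and sort all 15 observations; assign midranks.
sorted (value, group): (8,X), (10,Y), (13,X), (16,X), (16,Y), (17,X), (17,Y), (18,Y), (21,X), (22,X), (22,Y), (26,Y), (27,Y), (29,X), (29,Y)
ranks: 8->1, 10->2, 13->3, 16->4.5, 16->4.5, 17->6.5, 17->6.5, 18->8, 21->9, 22->10.5, 22->10.5, 26->12, 27->13, 29->14.5, 29->14.5
Step 2: Rank sum for X: R1 = 1 + 3 + 4.5 + 6.5 + 9 + 10.5 + 14.5 = 49.
Step 3: U_X = R1 - n1(n1+1)/2 = 49 - 7*8/2 = 49 - 28 = 21.
       U_Y = n1*n2 - U_X = 56 - 21 = 35.
Step 4: Ties are present, so use the tie-corrected normal approximation (with continuity correction) for the p-value.
Step 5: p-value = 0.450291; compare to alpha = 0.1. fail to reject H0.

U_X = 21, p = 0.450291, fail to reject H0 at alpha = 0.1.


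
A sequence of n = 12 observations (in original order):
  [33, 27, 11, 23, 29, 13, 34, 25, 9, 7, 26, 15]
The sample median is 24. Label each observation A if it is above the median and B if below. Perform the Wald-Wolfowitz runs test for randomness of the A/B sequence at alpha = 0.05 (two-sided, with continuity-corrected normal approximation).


Step 1: Compute median = 24; label A = above, B = below.
Labels in order: AABBABAABBAB  (n_A = 6, n_B = 6)
Step 2: Count runs R = 8.
Step 3: Under H0 (random ordering), E[R] = 2*n_A*n_B/(n_A+n_B) + 1 = 2*6*6/12 + 1 = 7.0000.
        Var[R] = 2*n_A*n_B*(2*n_A*n_B - n_A - n_B) / ((n_A+n_B)^2 * (n_A+n_B-1)) = 4320/1584 = 2.7273.
        SD[R] = 1.6514.
Step 4: Continuity-corrected z = (R - 0.5 - E[R]) / SD[R] = (8 - 0.5 - 7.0000) / 1.6514 = 0.3028.
Step 5: Two-sided p-value via normal approximation = 2*(1 - Phi(|z|)) = 0.762069.
Step 6: alpha = 0.05. fail to reject H0.

R = 8, z = 0.3028, p = 0.762069, fail to reject H0.


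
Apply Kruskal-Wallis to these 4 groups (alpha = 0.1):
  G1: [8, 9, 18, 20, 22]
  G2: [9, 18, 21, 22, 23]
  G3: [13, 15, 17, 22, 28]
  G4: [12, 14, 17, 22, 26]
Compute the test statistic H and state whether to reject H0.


Step 1: Combine all N = 20 observations and assign midranks.
sorted (value, group, rank): (8,G1,1), (9,G1,2.5), (9,G2,2.5), (12,G4,4), (13,G3,5), (14,G4,6), (15,G3,7), (17,G3,8.5), (17,G4,8.5), (18,G1,10.5), (18,G2,10.5), (20,G1,12), (21,G2,13), (22,G1,15.5), (22,G2,15.5), (22,G3,15.5), (22,G4,15.5), (23,G2,18), (26,G4,19), (28,G3,20)
Step 2: Sum ranks within each group.
R_1 = 41.5 (n_1 = 5)
R_2 = 59.5 (n_2 = 5)
R_3 = 56 (n_3 = 5)
R_4 = 53 (n_4 = 5)
Step 3: H = 12/(N(N+1)) * sum(R_i^2/n_i) - 3(N+1)
     = 12/(20*21) * (41.5^2/5 + 59.5^2/5 + 56^2/5 + 53^2/5) - 3*21
     = 0.028571 * 2241.5 - 63
     = 1.042857.
Step 4: Ties present; correction factor C = 1 - 78/(20^3 - 20) = 0.990226. Corrected H = 1.042857 / 0.990226 = 1.053151.
Step 5: Under H0, H ~ chi^2(3); p-value = 0.788394.
Step 6: alpha = 0.1. fail to reject H0.

H = 1.0532, df = 3, p = 0.788394, fail to reject H0.


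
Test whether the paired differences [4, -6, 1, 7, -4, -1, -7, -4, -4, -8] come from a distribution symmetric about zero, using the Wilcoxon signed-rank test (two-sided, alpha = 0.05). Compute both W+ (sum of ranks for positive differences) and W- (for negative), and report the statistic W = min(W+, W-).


Step 1: Drop any zero differences (none here) and take |d_i|.
|d| = [4, 6, 1, 7, 4, 1, 7, 4, 4, 8]
Step 2: Midrank |d_i| (ties get averaged ranks).
ranks: |4|->4.5, |6|->7, |1|->1.5, |7|->8.5, |4|->4.5, |1|->1.5, |7|->8.5, |4|->4.5, |4|->4.5, |8|->10
Step 3: Attach original signs; sum ranks with positive sign and with negative sign.
W+ = 4.5 + 1.5 + 8.5 = 14.5
W- = 7 + 4.5 + 1.5 + 8.5 + 4.5 + 4.5 + 10 = 40.5
(Check: W+ + W- = 55 should equal n(n+1)/2 = 55.)
Step 4: Test statistic W = min(W+, W-) = 14.5.
Step 5: Ties in |d|, so use the tie-corrected normal approximation.
        E[W] = n(n+1)/4 = 10*11/4 = 27.5.
        Tie groups: |d|=1 (t=2), |d|=4 (t=4), |d|=7 (t=2); sum(t^3 - t) = 72.
        Var[W] = n(n+1)(2n+1)/24 - sum(t^3-t)/48 = 2310/24 - 72/48 = 94.75.
        z = (W - E[W]) / sqrt(Var[W]) = (14.5 - 27.5) / 9.7340 = -1.3355.
        Two-sided p = 2*Phi(z) = 0.181703.
Step 6: alpha = 0.05. fail to reject H0.

W+ = 14.5, W- = 40.5, W = min = 14.5, p = 0.181703, fail to reject H0.


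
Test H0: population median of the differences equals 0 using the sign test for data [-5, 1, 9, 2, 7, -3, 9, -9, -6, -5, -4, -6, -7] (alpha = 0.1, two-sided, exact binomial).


Step 1: Discard zero differences. Original n = 13; n_eff = number of nonzero differences = 13.
Nonzero differences (with sign): -5, +1, +9, +2, +7, -3, +9, -9, -6, -5, -4, -6, -7
Step 2: Count signs: positive = 5, negative = 8.
Step 3: Under H0: P(positive) = 0.5, so the number of positives S ~ Bin(13, 0.5).
Step 4: Two-sided exact p-value = sum of Bin(13,0.5) probabilities at or below the observed probability = 0.581055.
Step 5: alpha = 0.1. fail to reject H0.

n_eff = 13, pos = 5, neg = 8, p = 0.581055, fail to reject H0.


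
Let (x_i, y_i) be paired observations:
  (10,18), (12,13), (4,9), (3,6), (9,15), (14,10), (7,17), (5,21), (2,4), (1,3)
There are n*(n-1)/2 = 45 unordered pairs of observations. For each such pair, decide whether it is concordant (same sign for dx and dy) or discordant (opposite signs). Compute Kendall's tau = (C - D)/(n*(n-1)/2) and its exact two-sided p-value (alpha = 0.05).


Step 1: Enumerate the 45 unordered pairs (i,j) with i<j and classify each by sign(x_j-x_i) * sign(y_j-y_i).
  (1,2):dx=+2,dy=-5->D; (1,3):dx=-6,dy=-9->C; (1,4):dx=-7,dy=-12->C; (1,5):dx=-1,dy=-3->C
  (1,6):dx=+4,dy=-8->D; (1,7):dx=-3,dy=-1->C; (1,8):dx=-5,dy=+3->D; (1,9):dx=-8,dy=-14->C
  (1,10):dx=-9,dy=-15->C; (2,3):dx=-8,dy=-4->C; (2,4):dx=-9,dy=-7->C; (2,5):dx=-3,dy=+2->D
  (2,6):dx=+2,dy=-3->D; (2,7):dx=-5,dy=+4->D; (2,8):dx=-7,dy=+8->D; (2,9):dx=-10,dy=-9->C
  (2,10):dx=-11,dy=-10->C; (3,4):dx=-1,dy=-3->C; (3,5):dx=+5,dy=+6->C; (3,6):dx=+10,dy=+1->C
  (3,7):dx=+3,dy=+8->C; (3,8):dx=+1,dy=+12->C; (3,9):dx=-2,dy=-5->C; (3,10):dx=-3,dy=-6->C
  (4,5):dx=+6,dy=+9->C; (4,6):dx=+11,dy=+4->C; (4,7):dx=+4,dy=+11->C; (4,8):dx=+2,dy=+15->C
  (4,9):dx=-1,dy=-2->C; (4,10):dx=-2,dy=-3->C; (5,6):dx=+5,dy=-5->D; (5,7):dx=-2,dy=+2->D
  (5,8):dx=-4,dy=+6->D; (5,9):dx=-7,dy=-11->C; (5,10):dx=-8,dy=-12->C; (6,7):dx=-7,dy=+7->D
  (6,8):dx=-9,dy=+11->D; (6,9):dx=-12,dy=-6->C; (6,10):dx=-13,dy=-7->C; (7,8):dx=-2,dy=+4->D
  (7,9):dx=-5,dy=-13->C; (7,10):dx=-6,dy=-14->C; (8,9):dx=-3,dy=-17->C; (8,10):dx=-4,dy=-18->C
  (9,10):dx=-1,dy=-1->C
Step 2: C = 32, D = 13, total pairs = 45.
Step 3: tau = (C - D)/(n(n-1)/2) = (32 - 13)/45 = 0.422222.
Step 4: Exact two-sided p-value (enumerate n! = 3628800 permutations of y under H0): p = 0.108313.
Step 5: alpha = 0.05. fail to reject H0.

tau_b = 0.4222 (C=32, D=13), p = 0.108313, fail to reject H0.


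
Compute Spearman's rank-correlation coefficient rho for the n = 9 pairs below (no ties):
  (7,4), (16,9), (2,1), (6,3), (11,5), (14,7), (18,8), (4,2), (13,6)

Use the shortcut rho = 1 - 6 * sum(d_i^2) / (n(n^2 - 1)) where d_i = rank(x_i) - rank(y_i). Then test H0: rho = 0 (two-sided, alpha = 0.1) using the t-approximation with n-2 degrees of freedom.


Step 1: Rank x and y separately (midranks; no ties here).
rank(x): 7->4, 16->8, 2->1, 6->3, 11->5, 14->7, 18->9, 4->2, 13->6
rank(y): 4->4, 9->9, 1->1, 3->3, 5->5, 7->7, 8->8, 2->2, 6->6
Step 2: d_i = R_x(i) - R_y(i); compute d_i^2.
  (4-4)^2=0, (8-9)^2=1, (1-1)^2=0, (3-3)^2=0, (5-5)^2=0, (7-7)^2=0, (9-8)^2=1, (2-2)^2=0, (6-6)^2=0
sum(d^2) = 2.
Step 3: rho = 1 - 6*2 / (9*(9^2 - 1)) = 1 - 12/720 = 0.983333.
Step 4: Under H0, t = rho * sqrt((n-2)/(1-rho^2)) = 14.3096 ~ t(7).
Step 5: Two-sided p-value from the t-distribution with 7 df = 0.000002.
Step 6: alpha = 0.1. reject H0.

rho = 0.9833, p = 0.000002, reject H0 at alpha = 0.1.


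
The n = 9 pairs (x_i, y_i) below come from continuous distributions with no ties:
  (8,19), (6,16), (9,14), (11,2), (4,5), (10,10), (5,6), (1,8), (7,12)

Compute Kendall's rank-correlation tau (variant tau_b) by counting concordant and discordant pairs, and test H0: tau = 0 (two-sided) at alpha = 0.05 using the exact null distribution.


Step 1: Enumerate the 36 unordered pairs (i,j) with i<j and classify each by sign(x_j-x_i) * sign(y_j-y_i).
  (1,2):dx=-2,dy=-3->C; (1,3):dx=+1,dy=-5->D; (1,4):dx=+3,dy=-17->D; (1,5):dx=-4,dy=-14->C
  (1,6):dx=+2,dy=-9->D; (1,7):dx=-3,dy=-13->C; (1,8):dx=-7,dy=-11->C; (1,9):dx=-1,dy=-7->C
  (2,3):dx=+3,dy=-2->D; (2,4):dx=+5,dy=-14->D; (2,5):dx=-2,dy=-11->C; (2,6):dx=+4,dy=-6->D
  (2,7):dx=-1,dy=-10->C; (2,8):dx=-5,dy=-8->C; (2,9):dx=+1,dy=-4->D; (3,4):dx=+2,dy=-12->D
  (3,5):dx=-5,dy=-9->C; (3,6):dx=+1,dy=-4->D; (3,7):dx=-4,dy=-8->C; (3,8):dx=-8,dy=-6->C
  (3,9):dx=-2,dy=-2->C; (4,5):dx=-7,dy=+3->D; (4,6):dx=-1,dy=+8->D; (4,7):dx=-6,dy=+4->D
  (4,8):dx=-10,dy=+6->D; (4,9):dx=-4,dy=+10->D; (5,6):dx=+6,dy=+5->C; (5,7):dx=+1,dy=+1->C
  (5,8):dx=-3,dy=+3->D; (5,9):dx=+3,dy=+7->C; (6,7):dx=-5,dy=-4->C; (6,8):dx=-9,dy=-2->C
  (6,9):dx=-3,dy=+2->D; (7,8):dx=-4,dy=+2->D; (7,9):dx=+2,dy=+6->C; (8,9):dx=+6,dy=+4->C
Step 2: C = 19, D = 17, total pairs = 36.
Step 3: tau = (C - D)/(n(n-1)/2) = (19 - 17)/36 = 0.055556.
Step 4: Exact two-sided p-value (enumerate n! = 362880 permutations of y under H0): p = 0.919455.
Step 5: alpha = 0.05. fail to reject H0.

tau_b = 0.0556 (C=19, D=17), p = 0.919455, fail to reject H0.
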